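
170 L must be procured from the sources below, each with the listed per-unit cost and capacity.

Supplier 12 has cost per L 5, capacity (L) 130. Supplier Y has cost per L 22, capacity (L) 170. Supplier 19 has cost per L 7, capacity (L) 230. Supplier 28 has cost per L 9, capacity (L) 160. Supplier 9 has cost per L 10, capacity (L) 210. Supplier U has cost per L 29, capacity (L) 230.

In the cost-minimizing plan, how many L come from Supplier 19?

40

Use sources in increasing cost order.
Take 130 from Supplier 12 at 5 → need 40 more.
Supplier 19 at 7: take 40 of its 230 → requirement met.
Supplier 28, Supplier 9, Supplier Y, Supplier U: unused.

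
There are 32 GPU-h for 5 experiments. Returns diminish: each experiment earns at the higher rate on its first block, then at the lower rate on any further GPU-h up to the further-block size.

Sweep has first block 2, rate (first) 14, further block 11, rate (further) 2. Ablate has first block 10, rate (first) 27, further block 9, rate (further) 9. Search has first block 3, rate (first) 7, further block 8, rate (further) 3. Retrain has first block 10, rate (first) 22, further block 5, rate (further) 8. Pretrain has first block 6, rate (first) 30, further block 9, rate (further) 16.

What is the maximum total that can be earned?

Order all 10 blocks by rate: Pretrain/tier1 30 > Ablate/tier1 27 > Retrain/tier1 22 > Pretrain/tier2 16 > Sweep/tier1 14 > Ablate/tier2 9 > Retrain/tier2 8 > Search/tier1 7 > Search/tier2 3 > Sweep/tier2 2.
Fill Pretrain tier1 block (6 at 30) — 26 left.
Fill Ablate tier1 block (10 at 27) — 16 left.
Retrain tier1 at 22: fill all 10 — 6 left.
Pretrain/tier2: +6 of 9 at 16; pool empty.
Total = 30×6 + 27×10 + 22×10 + 16×6 = 766.

766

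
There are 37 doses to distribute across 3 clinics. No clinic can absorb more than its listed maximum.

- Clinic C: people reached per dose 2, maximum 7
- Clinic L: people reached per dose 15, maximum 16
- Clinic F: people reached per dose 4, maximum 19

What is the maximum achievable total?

Rank by people reached per dose: Clinic L 15 > Clinic F 4 > Clinic C 2.
Clinic L: +16 to 16 (cap) → 21 left.
Clinic F: +19 to 19 (cap) → 2 left.
Only 2 left; Clinic C takes them to reach 2.
Total = 2×2 + 15×16 + 4×19 = 320.

320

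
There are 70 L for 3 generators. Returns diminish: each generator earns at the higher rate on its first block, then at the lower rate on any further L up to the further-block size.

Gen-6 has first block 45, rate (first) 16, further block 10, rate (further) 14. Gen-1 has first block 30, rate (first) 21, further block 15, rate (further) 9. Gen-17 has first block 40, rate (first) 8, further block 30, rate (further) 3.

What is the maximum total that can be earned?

1270

Treat each block as its own option and order by rate: Gen-1/T1 21 > Gen-6/T1 16 > Gen-6/T2 14 > Gen-1/T2 9 > Gen-17/T1 8 > Gen-17/T2 3.
Gen-1/T1 (21): +30 — 40 left.
40 remain; put them into Gen-6 T1 at 16.
Total = 21×30 + 16×40 = 1270.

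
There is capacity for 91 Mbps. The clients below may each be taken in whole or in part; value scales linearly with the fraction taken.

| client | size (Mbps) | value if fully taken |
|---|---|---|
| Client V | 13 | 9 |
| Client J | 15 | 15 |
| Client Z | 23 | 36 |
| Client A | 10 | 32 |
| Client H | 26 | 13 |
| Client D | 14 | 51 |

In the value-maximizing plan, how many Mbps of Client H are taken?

16

Best value per unit of size first: Client D 51/14≈3.64, Client A 32/10≈3.2, Client Z 36/23≈1.57, Client J 15/15≈1, Client V 9/13≈0.692, Client H 13/26≈0.5.
All 14 Mbps of Client D fit (value 51) — 77 remain.
All 10 Mbps of Client A fit (value 32) — 67 remain.
All 23 Mbps of Client Z fit (value 36) — 44 remain.
Client J: take in full, 15 Mbps for value 15 — 29 left.
Take all of Client V (13 Mbps, value 9) — 16 Mbps left.
Fill the last 16 Mbps with part of Client H: 16/26 of it earns 8.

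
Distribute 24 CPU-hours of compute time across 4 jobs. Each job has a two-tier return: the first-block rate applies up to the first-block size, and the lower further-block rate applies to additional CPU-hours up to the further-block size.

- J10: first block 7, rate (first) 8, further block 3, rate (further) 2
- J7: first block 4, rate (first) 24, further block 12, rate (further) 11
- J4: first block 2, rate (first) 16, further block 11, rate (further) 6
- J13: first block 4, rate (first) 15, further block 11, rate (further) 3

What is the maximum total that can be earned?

336

Order all 8 blocks by rate: J7/tier1 24 > J4/tier1 16 > J13/tier1 15 > J7/tier2 11 > J10/tier1 8 > J4/tier2 6 > J13/tier2 3 > J10/tier2 2.
J7/tier1 (24): +4 — 20 left.
J4 tier1 at 16: fill all 2 — 18 left.
J13 tier1 at 15: fill all 4 — 14 left.
J7 tier2 at 11: fill all 12 — 2 left.
2 remain; put them into J10 tier1 at 8.
Total = 24×4 + 16×2 + 15×4 + 11×12 + 8×2 = 336.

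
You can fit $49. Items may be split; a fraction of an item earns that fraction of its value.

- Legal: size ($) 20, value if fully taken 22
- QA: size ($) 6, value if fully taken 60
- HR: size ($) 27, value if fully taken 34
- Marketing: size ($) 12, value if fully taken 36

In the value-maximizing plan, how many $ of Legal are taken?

4

Sort by value density: QA 60/6≈10, Marketing 36/12≈3, HR 34/27≈1.26, Legal 22/20≈1.1.
Take all of QA (6 $, value 60) → 43 $ left.
Take all of Marketing (12 $, value 36) → 31 $ left.
All 27 $ of HR fit (value 34) → 4 remain.
Fill the last 4 $ with part of Legal: 4/20 of it earns 4.4.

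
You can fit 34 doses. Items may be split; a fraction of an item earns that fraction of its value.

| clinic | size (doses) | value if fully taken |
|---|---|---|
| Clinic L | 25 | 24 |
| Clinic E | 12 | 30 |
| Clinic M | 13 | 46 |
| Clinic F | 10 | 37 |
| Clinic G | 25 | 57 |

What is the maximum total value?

110.5

Best value per unit of size first: Clinic F 37/10≈3.7, Clinic M 46/13≈3.54, Clinic E 30/12≈2.5, Clinic G 57/25≈2.28, Clinic L 24/25≈0.96.
All 10 doses of Clinic F fit (value 37) ; 24 remain.
All 13 doses of Clinic M fit (value 46) ; 11 remain.
11 doses left: a 11/12 share of Clinic E gives 30×11/12 = 27.5.
Total value = 110.5.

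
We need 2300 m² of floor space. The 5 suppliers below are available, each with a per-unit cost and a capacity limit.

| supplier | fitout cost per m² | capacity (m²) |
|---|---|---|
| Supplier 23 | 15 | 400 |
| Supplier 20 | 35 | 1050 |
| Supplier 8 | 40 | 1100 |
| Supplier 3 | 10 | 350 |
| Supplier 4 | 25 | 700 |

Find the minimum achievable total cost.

56750

Cheapest first:
Take 350 from Supplier 3 at 10 → need 1950 more.
Take 400 from Supplier 23 at 15 → need 1550 more.
Supplier 4 at 25: take all 700 m² → 850 still needed.
Supplier 20 at 35: take 850 of its 1050 → requirement met.
Supplier 8: unused.
Cost = 350×10 + 400×15 + 700×25 + 850×35 = 56750.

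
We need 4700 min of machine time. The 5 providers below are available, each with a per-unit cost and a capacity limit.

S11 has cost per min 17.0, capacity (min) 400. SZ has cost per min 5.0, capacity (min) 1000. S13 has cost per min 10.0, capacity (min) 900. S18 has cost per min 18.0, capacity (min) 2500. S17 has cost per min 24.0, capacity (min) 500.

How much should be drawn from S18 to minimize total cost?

2400

Use providers in increasing cost order.
SZ (5.0): use full 1000 ; 3700 min to go.
S13 (10.0): use full 900 ; 2800 min to go.
S11 at 17.0: take all 400 min ; 2400 still needed.
S18 at 18.0: take 2400 of its 2500 ; requirement met.
S17: unused.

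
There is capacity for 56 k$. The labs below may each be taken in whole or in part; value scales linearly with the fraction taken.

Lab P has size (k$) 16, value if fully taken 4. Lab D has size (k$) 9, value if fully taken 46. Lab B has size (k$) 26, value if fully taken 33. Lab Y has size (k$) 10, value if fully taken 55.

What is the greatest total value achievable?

Sort by value density: Lab Y 55/10≈5.5, Lab D 46/9≈5.11, Lab B 33/26≈1.27, Lab P 4/16≈0.25.
All 10 k$ of Lab Y fit (value 55) — 46 remain.
Take all of Lab D (9 k$, value 46) — 37 k$ left.
All 26 k$ of Lab B fit (value 33) — 11 remain.
11 k$ left: a 11/16 share of Lab P gives 4×11/16 = 2.75.
Total value = 136.75.

136.75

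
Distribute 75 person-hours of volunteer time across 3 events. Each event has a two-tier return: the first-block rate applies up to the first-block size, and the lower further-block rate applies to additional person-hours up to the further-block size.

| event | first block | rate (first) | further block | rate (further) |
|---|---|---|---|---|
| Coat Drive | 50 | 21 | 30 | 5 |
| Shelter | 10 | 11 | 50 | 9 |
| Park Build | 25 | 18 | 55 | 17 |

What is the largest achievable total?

Order all 6 blocks by rate: Coat Drive/first 21 > Park Build/first 18 > Park Build/second 17 > Shelter/first 11 > Shelter/second 9 > Coat Drive/second 5.
Coat Drive first at 21: fill all 50 → 25 left.
Fill Park Build first block (25 at 18) → 0 left.
Total = 21×50 + 18×25 = 1500.

1500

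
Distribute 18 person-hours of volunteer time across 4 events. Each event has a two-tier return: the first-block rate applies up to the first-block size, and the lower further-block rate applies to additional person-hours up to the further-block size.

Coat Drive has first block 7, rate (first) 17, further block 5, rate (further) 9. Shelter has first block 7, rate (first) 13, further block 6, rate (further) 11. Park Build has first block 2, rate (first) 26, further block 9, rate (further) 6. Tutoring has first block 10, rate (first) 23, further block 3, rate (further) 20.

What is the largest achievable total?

393

Order all 8 blocks by rate: Park Build/tier1 26 > Tutoring/tier1 23 > Tutoring/tier2 20 > Coat Drive/tier1 17 > Shelter/tier1 13 > Shelter/tier2 11 > Coat Drive/tier2 9 > Park Build/tier2 6.
Park Build tier1 at 26: fill all 2 ; 16 left.
Tutoring tier1 at 23: fill all 10 ; 6 left.
Fill Tutoring tier2 block (3 at 20) ; 3 left.
Coat Drive/tier1: +3 of 7 at 17; pool empty.
Total = 26×2 + 23×10 + 20×3 + 17×3 = 393.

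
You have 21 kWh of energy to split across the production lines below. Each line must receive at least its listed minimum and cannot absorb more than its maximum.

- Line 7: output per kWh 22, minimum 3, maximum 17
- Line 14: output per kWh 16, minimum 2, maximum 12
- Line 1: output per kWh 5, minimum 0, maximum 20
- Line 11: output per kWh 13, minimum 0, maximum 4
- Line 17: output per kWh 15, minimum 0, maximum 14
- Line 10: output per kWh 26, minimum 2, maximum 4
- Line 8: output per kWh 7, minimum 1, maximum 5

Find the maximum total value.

451

Meeting every minimum uses 3+2+0+0+0+2+1 = 8 kWh, leaving 13.
Rank by output per kWh: Line 10 26 > Line 7 22 > Line 14 16 > Line 17 15 > Line 11 13 > Line 8 7 > Line 1 5.
Line 10: +2 to 4 (cap) ; 11 left.
Line 7 has room for 14 more but only 11 remain, so it gets 14.
Total = 22×14 + 16×2 + 26×4 + 7×1 = 451.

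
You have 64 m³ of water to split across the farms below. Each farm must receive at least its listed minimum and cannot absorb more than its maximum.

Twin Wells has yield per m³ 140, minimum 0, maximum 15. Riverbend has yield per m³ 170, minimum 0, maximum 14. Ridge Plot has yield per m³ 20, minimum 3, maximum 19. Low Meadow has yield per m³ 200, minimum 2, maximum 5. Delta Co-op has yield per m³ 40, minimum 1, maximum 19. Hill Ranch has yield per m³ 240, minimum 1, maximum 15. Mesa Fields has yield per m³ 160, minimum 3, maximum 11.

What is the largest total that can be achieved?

Meeting every minimum uses 0+0+3+2+1+1+3 = 10 m³, leaving 54.
Highest yield per m³ first: Hill Ranch 240 > Low Meadow 200 > Riverbend 170 > Mesa Fields 160 > Twin Wells 140 > Delta Co-op 40 > Ridge Plot 20.
Give Hill Ranch 14 more to hit its cap of 15 — 40 left.
Give Low Meadow 3 more to hit its cap of 5 — 37 left.
Riverbend: +14 to 14 (cap) — 23 left.
Give Mesa Fields 8 more to hit its cap of 11 — 15 left.
Give Twin Wells 15 more to hit its cap of 15 — 0 left.
Total = 140×15 + 170×14 + 20×3 + 200×5 + 40×1 + 240×15 + 160×11 = 10940.

10940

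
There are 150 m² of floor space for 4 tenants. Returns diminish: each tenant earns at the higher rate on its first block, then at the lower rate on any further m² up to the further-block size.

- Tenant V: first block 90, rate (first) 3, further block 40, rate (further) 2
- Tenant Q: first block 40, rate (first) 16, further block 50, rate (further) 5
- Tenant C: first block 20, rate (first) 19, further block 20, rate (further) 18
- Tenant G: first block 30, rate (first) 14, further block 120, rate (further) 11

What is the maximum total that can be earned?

Rank every tier by rate: Tenant C/T1 19 > Tenant C/T2 18 > Tenant Q/T1 16 > Tenant G/T1 14 > Tenant G/T2 11 > Tenant Q/T2 5 > Tenant V/T1 3 > Tenant V/T2 2.
Tenant C/T1 (19): +20 — 130 left.
Fill Tenant C T2 block (20 at 18) — 110 left.
Tenant Q/T1 (16): +40 — 70 left.
Tenant G/T1 (14): +30 — 40 left.
40 remain; put them into Tenant G T2 at 11.
Total = 19×20 + 18×20 + 16×40 + 14×30 + 11×40 = 2240.

2240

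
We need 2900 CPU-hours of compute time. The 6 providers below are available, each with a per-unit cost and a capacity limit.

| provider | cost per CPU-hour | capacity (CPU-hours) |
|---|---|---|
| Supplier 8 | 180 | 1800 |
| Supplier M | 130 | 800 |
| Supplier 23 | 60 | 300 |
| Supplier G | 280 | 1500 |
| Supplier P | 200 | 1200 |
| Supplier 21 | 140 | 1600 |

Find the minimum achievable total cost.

Cheapest first:
Supplier 23 at 60: take all 300 CPU-hours ; 2600 still needed.
Take 800 from Supplier M at 130 ; need 1800 more.
Supplier 21 at 140: take all 1600 CPU-hours ; 200 still needed.
Supplier 8 (180): take the remaining 200 ; done.
Supplier P, Supplier G: unused.
Cost = 300×60 + 800×130 + 1600×140 + 200×180 = 382000.

382000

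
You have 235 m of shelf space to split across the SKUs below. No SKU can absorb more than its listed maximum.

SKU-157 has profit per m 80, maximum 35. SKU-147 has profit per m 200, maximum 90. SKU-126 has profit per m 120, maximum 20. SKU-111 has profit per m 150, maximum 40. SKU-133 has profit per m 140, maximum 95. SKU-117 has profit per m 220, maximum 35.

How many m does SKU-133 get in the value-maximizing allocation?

Rank by profit per m: SKU-117 220 > SKU-147 200 > SKU-111 150 > SKU-133 140 > SKU-126 120 > SKU-157 80.
SKU-117: +35 to 35 (cap) ; 200 left.
Give SKU-147 90 to hit its cap of 90 ; 110 left.
Give SKU-111 40 to hit its cap of 40 ; 70 left.
SKU-133: +70 (room for 95) → 70. Pool exhausted.

70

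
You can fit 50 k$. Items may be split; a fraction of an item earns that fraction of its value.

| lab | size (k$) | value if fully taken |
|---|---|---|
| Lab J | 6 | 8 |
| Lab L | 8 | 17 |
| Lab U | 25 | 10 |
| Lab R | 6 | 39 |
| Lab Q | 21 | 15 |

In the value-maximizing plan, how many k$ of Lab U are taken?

Sort by value density: Lab R 39/6≈6.5, Lab L 17/8≈2.12, Lab J 8/6≈1.33, Lab Q 15/21≈0.714, Lab U 10/25≈0.4.
All 6 k$ of Lab R fit (value 39) — 44 remain.
Lab L: take in full, 8 k$ for value 17 — 36 left.
Lab J: take in full, 6 k$ for value 8 — 30 left.
Take all of Lab Q (21 k$, value 15) — 9 k$ left.
9 k$ left: a 9/25 share of Lab U gives 10×9/25 = 3.6.

9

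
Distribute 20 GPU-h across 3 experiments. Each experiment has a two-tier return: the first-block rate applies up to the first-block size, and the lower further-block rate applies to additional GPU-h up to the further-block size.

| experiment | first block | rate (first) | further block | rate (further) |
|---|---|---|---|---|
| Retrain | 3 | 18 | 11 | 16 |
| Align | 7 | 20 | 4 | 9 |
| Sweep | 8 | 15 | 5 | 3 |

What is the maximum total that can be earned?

Rank every tier by rate: Align/T1 20 > Retrain/T1 18 > Retrain/T2 16 > Sweep/T1 15 > Align/T2 9 > Sweep/T2 3.
Fill Align T1 block (7 at 20) — 13 left.
Retrain/T1 (18): +3 — 10 left.
Retrain/T2: +10 of 11 at 16; pool empty.
Total = 20×7 + 18×3 + 16×10 = 354.

354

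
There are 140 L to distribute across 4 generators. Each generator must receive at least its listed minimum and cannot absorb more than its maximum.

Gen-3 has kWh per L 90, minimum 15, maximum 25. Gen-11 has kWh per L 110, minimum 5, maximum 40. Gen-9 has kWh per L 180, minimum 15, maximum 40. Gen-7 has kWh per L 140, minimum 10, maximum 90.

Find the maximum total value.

Meeting every minimum uses 15+5+15+10 = 45 L, leaving 95.
Order the generators by kWh per L: Gen-9 180 > Gen-7 140 > Gen-11 110 > Gen-3 90.
Gen-9 takes 25 more to reach its cap of 40 ; 70 left.
Only 70 left; Gen-7 takes them to reach 80.
Total = 90×15 + 110×5 + 180×40 + 140×80 = 20300.

20300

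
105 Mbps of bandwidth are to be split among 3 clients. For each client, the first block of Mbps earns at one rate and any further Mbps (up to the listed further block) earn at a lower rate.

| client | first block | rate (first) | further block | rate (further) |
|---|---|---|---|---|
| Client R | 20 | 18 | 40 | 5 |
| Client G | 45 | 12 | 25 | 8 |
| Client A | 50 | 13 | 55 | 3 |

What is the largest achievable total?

Treat each block as its own option and order by rate: Client R/tier1 18 > Client A/tier1 13 > Client G/tier1 12 > Client G/tier2 8 > Client R/tier2 5 > Client A/tier2 3.
Client R/tier1 (18): +20 ; 85 left.
Client A/tier1 (13): +50 ; 35 left.
35 remain; put them into Client G tier1 at 12.
Total = 18×20 + 13×50 + 12×35 = 1430.

1430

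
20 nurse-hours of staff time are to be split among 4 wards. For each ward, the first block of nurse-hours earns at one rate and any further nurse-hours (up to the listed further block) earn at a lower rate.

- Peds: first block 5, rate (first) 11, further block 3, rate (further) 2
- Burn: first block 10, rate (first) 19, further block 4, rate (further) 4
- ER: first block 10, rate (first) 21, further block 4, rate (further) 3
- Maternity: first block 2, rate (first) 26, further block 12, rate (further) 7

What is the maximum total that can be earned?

414

Treat each block as its own option and order by rate: Maternity/T1 26 > ER/T1 21 > Burn/T1 19 > Peds/T1 11 > Maternity/T2 7 > Burn/T2 4 > ER/T2 3 > Peds/T2 2.
Fill Maternity T1 block (2 at 26) → 18 left.
ER/T1 (21): +10 → 8 left.
Burn T1 at 19: only 8 left, fill 8.
Total = 26×2 + 21×10 + 19×8 = 414.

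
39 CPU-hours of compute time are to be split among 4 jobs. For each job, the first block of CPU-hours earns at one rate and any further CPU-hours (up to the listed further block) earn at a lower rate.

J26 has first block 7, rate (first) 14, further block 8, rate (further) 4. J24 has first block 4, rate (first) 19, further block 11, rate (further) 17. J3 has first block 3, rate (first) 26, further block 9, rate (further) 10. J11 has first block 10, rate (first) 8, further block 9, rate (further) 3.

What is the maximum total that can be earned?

569

Order all 8 blocks by rate: J3/tier1 26 > J24/tier1 19 > J24/tier2 17 > J26/tier1 14 > J3/tier2 10 > J11/tier1 8 > J26/tier2 4 > J11/tier2 3.
Fill J3 tier1 block (3 at 26) — 36 left.
J24 tier1 at 19: fill all 4 — 32 left.
J24/tier2 (17): +11 — 21 left.
J26/tier1 (14): +7 — 14 left.
Fill J3 tier2 block (9 at 10) — 5 left.
J11 tier1 at 8: only 5 left, fill 5.
Total = 26×3 + 19×4 + 17×11 + 14×7 + 10×9 + 8×5 = 569.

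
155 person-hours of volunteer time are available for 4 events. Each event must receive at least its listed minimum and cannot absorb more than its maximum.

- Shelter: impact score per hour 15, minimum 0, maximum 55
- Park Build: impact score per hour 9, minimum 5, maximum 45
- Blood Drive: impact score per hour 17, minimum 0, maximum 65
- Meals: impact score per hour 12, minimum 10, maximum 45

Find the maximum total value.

Meeting every minimum uses 0+5+0+10 = 15 person-hours, leaving 140.
Rank by impact score per hour: Blood Drive 17 > Shelter 15 > Meals 12 > Park Build 9.
Blood Drive: +65 to 65 (cap) ; 75 left.
Shelter: +55 to 55 (cap) ; 20 left.
Meals: +20 (room for 35) → 30. Pool exhausted.
Total = 15×55 + 9×5 + 17×65 + 12×30 = 2335.

2335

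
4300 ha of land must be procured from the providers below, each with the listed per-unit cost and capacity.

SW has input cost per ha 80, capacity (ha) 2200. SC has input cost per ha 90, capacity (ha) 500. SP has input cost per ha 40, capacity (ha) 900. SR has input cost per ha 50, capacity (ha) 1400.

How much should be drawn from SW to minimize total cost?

2000

Cheapest first:
Take 900 from SP at 40 → need 3400 more.
SR (50): use full 1400 → 2000 ha to go.
Take 2000 from SW at 80 to finish.
SC: unused.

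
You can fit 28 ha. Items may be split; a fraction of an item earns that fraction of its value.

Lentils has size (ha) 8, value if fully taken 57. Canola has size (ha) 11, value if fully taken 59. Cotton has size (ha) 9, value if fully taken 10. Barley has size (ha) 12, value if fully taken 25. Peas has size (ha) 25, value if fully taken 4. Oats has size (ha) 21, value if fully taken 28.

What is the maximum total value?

Rank by value-to-size ratio: Lentils 57/8≈7.12, Canola 59/11≈5.36, Barley 25/12≈2.08, Oats 28/21≈1.33, Cotton 10/9≈1.11, Peas 4/25≈0.16.
All 8 ha of Lentils fit (value 57) ; 20 remain.
Canola: take in full, 11 ha for value 59 ; 9 left.
9 ha left: a 9/12 share of Barley gives 25×9/12 = 18.75.
Total value = 134.75.

134.75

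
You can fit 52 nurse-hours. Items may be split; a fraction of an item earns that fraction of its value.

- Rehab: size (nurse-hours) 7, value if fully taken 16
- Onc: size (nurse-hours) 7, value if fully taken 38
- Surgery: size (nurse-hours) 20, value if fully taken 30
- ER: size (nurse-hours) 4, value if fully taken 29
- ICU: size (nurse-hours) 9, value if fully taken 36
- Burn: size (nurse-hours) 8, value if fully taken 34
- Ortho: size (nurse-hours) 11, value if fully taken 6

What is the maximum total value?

Sort by value density: ER 29/4≈7.25, Onc 38/7≈5.43, Burn 34/8≈4.25, ICU 36/9≈4, Rehab 16/7≈2.29, Surgery 30/20≈1.5, Ortho 6/11≈0.545.
ER: take in full, 4 nurse-hours for value 29 — 48 left.
Take all of Onc (7 nurse-hours, value 38) — 41 nurse-hours left.
Take all of Burn (8 nurse-hours, value 34) — 33 nurse-hours left.
ICU: take in full, 9 nurse-hours for value 36 — 24 left.
Rehab: take in full, 7 nurse-hours for value 16 — 17 left.
17 nurse-hours left: a 17/20 share of Surgery gives 30×17/20 = 25.5.
Total value = 178.5.

178.5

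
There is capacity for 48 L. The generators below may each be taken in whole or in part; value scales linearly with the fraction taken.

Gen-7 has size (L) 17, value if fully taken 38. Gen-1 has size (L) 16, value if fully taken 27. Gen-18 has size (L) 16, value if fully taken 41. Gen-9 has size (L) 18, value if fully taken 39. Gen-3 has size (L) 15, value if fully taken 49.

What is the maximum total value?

128

Sort by value density: Gen-3 49/15≈3.27, Gen-18 41/16≈2.56, Gen-7 38/17≈2.24, Gen-9 39/18≈2.17, Gen-1 27/16≈1.69.
Take all of Gen-3 (15 L, value 49) — 33 L left.
Take all of Gen-18 (16 L, value 41) — 17 L left.
Gen-7: take in full, 17 L for value 38 — 0 left.
Total value = 128.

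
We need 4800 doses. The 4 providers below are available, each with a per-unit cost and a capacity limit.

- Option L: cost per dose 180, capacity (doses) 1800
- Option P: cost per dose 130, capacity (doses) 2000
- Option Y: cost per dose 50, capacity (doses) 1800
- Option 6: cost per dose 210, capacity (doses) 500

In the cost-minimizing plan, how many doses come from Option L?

1000

Fill from the cheapest provider first.
Take 1800 from Option Y at 50 — need 3000 more.
Take 2000 from Option P at 130 — need 1000 more.
Option L (180): take the remaining 1000 — done.
Option 6: unused.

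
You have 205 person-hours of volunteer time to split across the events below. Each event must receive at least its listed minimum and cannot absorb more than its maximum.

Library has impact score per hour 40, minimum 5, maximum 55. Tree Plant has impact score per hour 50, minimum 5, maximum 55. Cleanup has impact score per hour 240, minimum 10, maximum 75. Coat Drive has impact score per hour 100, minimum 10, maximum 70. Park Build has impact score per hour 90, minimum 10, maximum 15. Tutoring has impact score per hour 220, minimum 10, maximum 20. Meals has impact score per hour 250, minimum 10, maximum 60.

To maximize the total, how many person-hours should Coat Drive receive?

30

Meeting every minimum uses 5+5+10+10+10+10+10 = 60 person-hours, leaving 145.
Rank by impact score per hour: Meals 250 > Cleanup 240 > Tutoring 220 > Coat Drive 100 > Park Build 90 > Tree Plant 50 > Library 40.
Give Meals 50 more to hit its cap of 60 → 95 left.
Give Cleanup 65 more to hit its cap of 75 → 30 left.
Give Tutoring 10 more to hit its cap of 20 → 20 left.
Coat Drive has room for 60 more but only 20 remain, so it gets 30.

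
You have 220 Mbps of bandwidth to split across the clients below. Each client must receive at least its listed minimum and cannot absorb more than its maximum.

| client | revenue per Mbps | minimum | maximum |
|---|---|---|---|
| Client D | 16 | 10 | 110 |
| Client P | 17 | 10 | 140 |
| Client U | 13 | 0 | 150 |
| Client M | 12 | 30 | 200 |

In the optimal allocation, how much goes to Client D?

Meeting every minimum uses 10+10+0+30 = 50 Mbps, leaving 170.
Highest revenue per Mbps first: Client P 17 > Client D 16 > Client U 13 > Client M 12.
Client P: +130 to 140 (cap) → 40 left.
Only 40 left; Client D takes them to reach 50.

50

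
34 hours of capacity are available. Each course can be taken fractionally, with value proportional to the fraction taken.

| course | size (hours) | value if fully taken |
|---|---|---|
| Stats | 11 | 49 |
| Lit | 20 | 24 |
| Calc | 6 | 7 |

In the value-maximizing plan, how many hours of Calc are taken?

3

Sort by value density: Stats 49/11≈4.45, Lit 24/20≈1.2, Calc 7/6≈1.17.
Take all of Stats (11 hours, value 49) — 23 hours left.
All 20 hours of Lit fit (value 24) — 3 remain.
Only 3 hours remain; take 3/6 of Calc for value 7×3/6 = 3.5.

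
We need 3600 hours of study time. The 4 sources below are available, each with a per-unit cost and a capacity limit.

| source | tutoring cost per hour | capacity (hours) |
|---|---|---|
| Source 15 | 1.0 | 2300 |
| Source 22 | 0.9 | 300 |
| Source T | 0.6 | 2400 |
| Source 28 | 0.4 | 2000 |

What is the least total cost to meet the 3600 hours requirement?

1760

Fill from the cheapest source first.
Source 28 (0.4): use full 2000 ; 1600 hours to go.
Take 1600 from Source T at 0.6 to finish.
Source 22, Source 15: unused.
Cost = 2000×0.4 + 1600×0.6 = 1760.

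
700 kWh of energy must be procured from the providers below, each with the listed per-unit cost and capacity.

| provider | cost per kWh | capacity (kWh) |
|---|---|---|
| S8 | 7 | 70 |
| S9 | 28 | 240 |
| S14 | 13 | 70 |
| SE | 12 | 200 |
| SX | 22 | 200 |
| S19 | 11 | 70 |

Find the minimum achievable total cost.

Use providers in increasing cost order.
S8 at 7: take all 70 kWh → 630 still needed.
S19 at 11: take all 70 kWh → 560 still needed.
SE (12): use full 200 → 360 kWh to go.
S14 (13): use full 70 → 290 kWh to go.
Take 200 from SX at 22 → need 90 more.
Take 90 from S9 at 28 to finish.
Cost = 70×7 + 70×11 + 200×12 + 70×13 + 200×22 + 90×28 = 11490.

11490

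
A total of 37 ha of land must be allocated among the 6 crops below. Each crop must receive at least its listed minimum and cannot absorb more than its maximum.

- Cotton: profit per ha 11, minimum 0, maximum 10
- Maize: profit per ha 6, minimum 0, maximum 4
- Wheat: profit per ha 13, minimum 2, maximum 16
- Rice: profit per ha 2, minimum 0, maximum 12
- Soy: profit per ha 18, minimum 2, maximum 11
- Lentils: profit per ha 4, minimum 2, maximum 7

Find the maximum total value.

Meeting every minimum uses 0+0+2+0+2+2 = 6 ha, leaving 31.
Highest profit per ha first: Soy 18 > Wheat 13 > Cotton 11 > Maize 6 > Lentils 4 > Rice 2.
Give Soy 9 more to hit its cap of 11 — 22 left.
Wheat takes 14 more to reach its cap of 16 — 8 left.
Only 8 left; Cotton takes them to reach 8.
Total = 11×8 + 13×16 + 18×11 + 4×2 = 502.

502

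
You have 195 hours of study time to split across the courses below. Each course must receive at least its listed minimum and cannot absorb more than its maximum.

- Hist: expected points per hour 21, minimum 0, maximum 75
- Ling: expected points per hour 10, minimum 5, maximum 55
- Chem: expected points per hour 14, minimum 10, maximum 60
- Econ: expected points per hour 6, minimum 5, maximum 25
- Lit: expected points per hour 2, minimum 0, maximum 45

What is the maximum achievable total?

2995

Meeting every minimum uses 0+5+10+5+0 = 20 hours, leaving 175.
Highest expected points per hour first: Hist 21 > Chem 14 > Ling 10 > Econ 6 > Lit 2.
Give Hist 75 more to hit its cap of 75 — 100 left.
Chem: +50 to 60 (cap) — 50 left.
Give Ling 50 more to hit its cap of 55 — 0 left.
Total = 21×75 + 10×55 + 14×60 + 6×5 = 2995.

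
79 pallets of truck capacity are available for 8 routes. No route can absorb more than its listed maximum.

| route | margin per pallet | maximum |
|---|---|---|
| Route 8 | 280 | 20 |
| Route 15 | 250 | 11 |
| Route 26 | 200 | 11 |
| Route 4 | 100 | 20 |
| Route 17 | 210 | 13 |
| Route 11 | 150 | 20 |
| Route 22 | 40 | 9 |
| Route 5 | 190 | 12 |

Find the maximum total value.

Highest margin per pallet first: Route 8 280 > Route 15 250 > Route 17 210 > Route 26 200 > Route 5 190 > Route 11 150 > Route 4 100 > Route 22 40.
Route 8 takes 20 to reach its cap of 20 ; 59 left.
Route 15 takes 11 to reach its cap of 11 ; 48 left.
Route 17: +13 to 13 (cap) ; 35 left.
Give Route 26 11 to hit its cap of 11 ; 24 left.
Give Route 5 12 to hit its cap of 12 ; 12 left.
Route 11 has room for 20 but only 12 remain, so it gets 12.
Total = 280×20 + 250×11 + 200×11 + 210×13 + 150×12 + 190×12 = 17360.

17360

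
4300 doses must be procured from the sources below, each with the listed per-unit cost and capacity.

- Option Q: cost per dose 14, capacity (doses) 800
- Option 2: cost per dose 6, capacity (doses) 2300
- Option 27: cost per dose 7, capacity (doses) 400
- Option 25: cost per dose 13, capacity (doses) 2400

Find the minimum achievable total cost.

37400

Cheapest first:
Option 2 at 6: take all 2300 doses → 2000 still needed.
Take 400 from Option 27 at 7 → need 1600 more.
Option 25 (13): take the remaining 1600 → done.
Option Q: unused.
Cost = 2300×6 + 400×7 + 1600×13 = 37400.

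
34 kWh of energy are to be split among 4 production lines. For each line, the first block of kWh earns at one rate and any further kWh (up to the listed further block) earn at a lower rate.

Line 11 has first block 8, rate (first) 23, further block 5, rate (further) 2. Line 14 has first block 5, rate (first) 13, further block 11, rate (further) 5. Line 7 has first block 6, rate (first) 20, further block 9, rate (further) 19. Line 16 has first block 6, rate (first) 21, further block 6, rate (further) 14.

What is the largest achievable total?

Rank every tier by rate: Line 11/tier1 23 > Line 16/tier1 21 > Line 7/tier1 20 > Line 7/tier2 19 > Line 16/tier2 14 > Line 14/tier1 13 > Line 14/tier2 5 > Line 11/tier2 2.
Line 11/tier1 (23): +8 → 26 left.
Line 16/tier1 (21): +6 → 20 left.
Line 7/tier1 (20): +6 → 14 left.
Line 7 tier2 at 19: fill all 9 → 5 left.
5 remain; put them into Line 16 tier2 at 14.
Total = 23×8 + 21×6 + 20×6 + 19×9 + 14×5 = 671.

671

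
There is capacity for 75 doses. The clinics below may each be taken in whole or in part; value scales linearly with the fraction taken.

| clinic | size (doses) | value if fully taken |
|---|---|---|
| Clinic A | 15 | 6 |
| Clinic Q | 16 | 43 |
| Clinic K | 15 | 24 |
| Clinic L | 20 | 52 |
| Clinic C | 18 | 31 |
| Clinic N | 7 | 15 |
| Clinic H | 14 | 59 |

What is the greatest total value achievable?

200

Rank by value-to-size ratio: Clinic H 59/14≈4.21, Clinic Q 43/16≈2.69, Clinic L 52/20≈2.6, Clinic N 15/7≈2.14, Clinic C 31/18≈1.72, Clinic K 24/15≈1.6, Clinic A 6/15≈0.4.
Clinic H: take in full, 14 doses for value 59 ; 61 left.
Take all of Clinic Q (16 doses, value 43) ; 45 doses left.
Clinic L: take in full, 20 doses for value 52 ; 25 left.
Take all of Clinic N (7 doses, value 15) ; 18 doses left.
All 18 doses of Clinic C fit (value 31) ; 0 remain.
Total value = 200.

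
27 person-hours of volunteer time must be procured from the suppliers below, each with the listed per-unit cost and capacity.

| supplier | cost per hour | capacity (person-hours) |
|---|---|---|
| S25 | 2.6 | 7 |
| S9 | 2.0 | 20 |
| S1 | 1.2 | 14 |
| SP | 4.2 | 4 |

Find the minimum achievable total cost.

Use suppliers in increasing cost order.
S1 at 1.2: take all 14 person-hours ; 13 still needed.
S9 (2.0): take the remaining 13 ; done.
S25, SP: unused.
Cost = 14×1.2 + 13×2.0 = 42.8.

42.8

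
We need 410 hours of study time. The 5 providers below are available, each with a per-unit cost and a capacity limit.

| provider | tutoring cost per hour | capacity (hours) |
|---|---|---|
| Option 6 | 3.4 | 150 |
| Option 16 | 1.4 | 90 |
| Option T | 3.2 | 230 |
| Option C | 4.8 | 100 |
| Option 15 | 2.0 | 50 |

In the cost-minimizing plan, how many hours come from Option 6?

40

Use providers in increasing cost order.
Take 90 from Option 16 at 1.4 ; need 320 more.
Option 15 (2.0): use full 50 ; 270 hours to go.
Option T at 3.2: take all 230 hours ; 40 still needed.
Take 40 from Option 6 at 3.4 to finish.
Option C: unused.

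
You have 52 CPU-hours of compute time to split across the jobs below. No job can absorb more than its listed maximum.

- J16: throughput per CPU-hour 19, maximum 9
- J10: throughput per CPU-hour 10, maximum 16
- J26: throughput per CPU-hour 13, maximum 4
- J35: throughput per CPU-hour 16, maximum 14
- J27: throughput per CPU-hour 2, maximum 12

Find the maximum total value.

625

Order the jobs by throughput per CPU-hour: J16 19 > J35 16 > J26 13 > J10 10 > J27 2.
J16 takes 9 to reach its cap of 9 → 43 left.
J35 takes 14 to reach its cap of 14 → 29 left.
J26 takes 4 to reach its cap of 4 → 25 left.
J10: +16 to 16 (cap) → 9 left.
Only 9 left; J27 takes them to reach 9.
Total = 19×9 + 10×16 + 13×4 + 16×14 + 2×9 = 625.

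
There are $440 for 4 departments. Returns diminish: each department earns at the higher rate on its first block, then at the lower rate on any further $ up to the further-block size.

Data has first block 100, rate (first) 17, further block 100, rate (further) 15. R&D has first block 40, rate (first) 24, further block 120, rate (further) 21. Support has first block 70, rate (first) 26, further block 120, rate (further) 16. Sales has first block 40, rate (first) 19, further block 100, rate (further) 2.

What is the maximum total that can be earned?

Order all 8 blocks by rate: Support/first 26 > R&D/first 24 > R&D/second 21 > Sales/first 19 > Data/first 17 > Support/second 16 > Data/second 15 > Sales/second 2.
Support first at 26: fill all 70 ; 370 left.
R&D first at 24: fill all 40 ; 330 left.
R&D/second (21): +120 ; 210 left.
Sales/first (19): +40 ; 170 left.
Data first at 17: fill all 100 ; 70 left.
Support second at 16: only 70 left, fill 70.
Total = 26×70 + 24×40 + 21×120 + 19×40 + 17×100 + 16×70 = 8880.

8880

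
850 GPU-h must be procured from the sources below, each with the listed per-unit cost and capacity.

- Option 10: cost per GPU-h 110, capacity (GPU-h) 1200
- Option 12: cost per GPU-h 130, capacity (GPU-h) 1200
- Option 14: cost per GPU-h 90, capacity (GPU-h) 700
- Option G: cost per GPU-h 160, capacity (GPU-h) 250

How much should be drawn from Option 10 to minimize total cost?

Cheapest first:
Option 14 at 90: take all 700 GPU-h — 150 still needed.
Option 10 at 110: take 150 of its 1200 — requirement met.
Option 12, Option G: unused.

150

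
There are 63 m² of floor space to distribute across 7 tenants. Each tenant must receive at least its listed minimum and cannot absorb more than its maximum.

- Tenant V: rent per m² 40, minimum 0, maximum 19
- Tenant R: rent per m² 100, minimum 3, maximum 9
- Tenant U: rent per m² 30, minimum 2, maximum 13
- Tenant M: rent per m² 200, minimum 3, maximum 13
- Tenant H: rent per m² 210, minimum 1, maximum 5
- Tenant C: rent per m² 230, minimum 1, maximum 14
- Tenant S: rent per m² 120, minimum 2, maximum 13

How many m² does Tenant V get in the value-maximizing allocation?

Meeting every minimum uses 0+3+2+3+1+1+2 = 12 m², leaving 51.
Order the tenants by rent per m²: Tenant C 230 > Tenant H 210 > Tenant M 200 > Tenant S 120 > Tenant R 100 > Tenant V 40 > Tenant U 30.
Give Tenant C 13 more to hit its cap of 14 → 38 left.
Give Tenant H 4 more to hit its cap of 5 → 34 left.
Tenant M: +10 to 13 (cap) → 24 left.
Give Tenant S 11 more to hit its cap of 13 → 13 left.
Tenant R takes 6 more to reach its cap of 9 → 7 left.
Only 7 left; Tenant V takes them to reach 7.

7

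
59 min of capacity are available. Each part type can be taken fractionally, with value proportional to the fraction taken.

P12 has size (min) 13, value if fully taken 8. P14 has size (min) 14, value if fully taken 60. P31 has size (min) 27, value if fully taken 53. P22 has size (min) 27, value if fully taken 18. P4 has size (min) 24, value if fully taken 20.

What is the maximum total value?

128

Best value per unit of size first: P14 60/14≈4.29, P31 53/27≈1.96, P4 20/24≈0.833, P22 18/27≈0.667, P12 8/13≈0.615.
All 14 min of P14 fit (value 60) ; 45 remain.
All 27 min of P31 fit (value 53) ; 18 remain.
18 min left: a 18/24 share of P4 gives 20×18/24 = 15.
Total value = 128.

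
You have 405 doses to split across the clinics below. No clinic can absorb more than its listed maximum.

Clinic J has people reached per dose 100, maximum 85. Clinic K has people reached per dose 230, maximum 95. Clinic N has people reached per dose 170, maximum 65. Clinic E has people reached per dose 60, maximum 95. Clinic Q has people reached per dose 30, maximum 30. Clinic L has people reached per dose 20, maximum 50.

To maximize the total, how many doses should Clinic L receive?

35

Rank by people reached per dose: Clinic K 230 > Clinic N 170 > Clinic J 100 > Clinic E 60 > Clinic Q 30 > Clinic L 20.
Clinic K: +95 to 95 (cap) ; 310 left.
Clinic N takes 65 to reach its cap of 65 ; 245 left.
Give Clinic J 85 to hit its cap of 85 ; 160 left.
Clinic E takes 95 to reach its cap of 95 ; 65 left.
Clinic Q takes 30 to reach its cap of 30 ; 35 left.
Only 35 left; Clinic L takes them to reach 35.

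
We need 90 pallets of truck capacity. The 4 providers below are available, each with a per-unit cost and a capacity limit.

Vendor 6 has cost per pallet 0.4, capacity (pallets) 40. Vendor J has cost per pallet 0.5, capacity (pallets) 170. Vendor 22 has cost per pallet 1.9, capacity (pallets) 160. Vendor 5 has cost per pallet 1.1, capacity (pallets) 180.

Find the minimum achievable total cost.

41

Use providers in increasing cost order.
Vendor 6 (0.4): use full 40 — 50 pallets to go.
Vendor J at 0.5: take 50 of its 170 — requirement met.
Vendor 5, Vendor 22: unused.
Cost = 40×0.4 + 50×0.5 = 41.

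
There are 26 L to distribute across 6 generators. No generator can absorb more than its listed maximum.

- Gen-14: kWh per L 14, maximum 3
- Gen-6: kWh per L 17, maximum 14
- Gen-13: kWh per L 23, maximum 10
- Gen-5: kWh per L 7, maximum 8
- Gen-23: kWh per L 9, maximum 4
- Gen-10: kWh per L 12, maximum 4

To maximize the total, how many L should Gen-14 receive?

Highest kWh per L first: Gen-13 23 > Gen-6 17 > Gen-14 14 > Gen-10 12 > Gen-23 9 > Gen-5 7.
Gen-13 takes 10 to reach its cap of 10 → 16 left.
Give Gen-6 14 to hit its cap of 14 → 2 left.
Gen-14: +2 (room for 3) → 2. Pool exhausted.

2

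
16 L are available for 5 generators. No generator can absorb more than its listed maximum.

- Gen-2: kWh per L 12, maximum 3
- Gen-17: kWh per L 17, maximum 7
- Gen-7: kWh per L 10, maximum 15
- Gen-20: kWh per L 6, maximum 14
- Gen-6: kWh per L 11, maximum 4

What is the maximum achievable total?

Highest kWh per L first: Gen-17 17 > Gen-2 12 > Gen-6 11 > Gen-7 10 > Gen-20 6.
Gen-17: +7 to 7 (cap) — 9 left.
Give Gen-2 3 to hit its cap of 3 — 6 left.
Give Gen-6 4 to hit its cap of 4 — 2 left.
Gen-7 has room for 15 but only 2 remain, so it gets 2.
Total = 12×3 + 17×7 + 10×2 + 11×4 = 219.

219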